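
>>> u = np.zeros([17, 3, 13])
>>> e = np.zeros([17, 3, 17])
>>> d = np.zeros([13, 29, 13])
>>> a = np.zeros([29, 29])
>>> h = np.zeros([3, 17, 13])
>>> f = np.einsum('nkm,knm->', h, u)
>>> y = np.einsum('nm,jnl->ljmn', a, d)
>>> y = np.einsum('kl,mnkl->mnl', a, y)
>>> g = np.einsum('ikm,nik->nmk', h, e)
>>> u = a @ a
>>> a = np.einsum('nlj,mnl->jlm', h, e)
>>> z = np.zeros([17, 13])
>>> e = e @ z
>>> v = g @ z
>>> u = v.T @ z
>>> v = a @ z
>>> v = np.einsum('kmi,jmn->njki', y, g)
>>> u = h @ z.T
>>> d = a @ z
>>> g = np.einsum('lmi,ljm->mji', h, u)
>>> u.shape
(3, 17, 17)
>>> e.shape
(17, 3, 13)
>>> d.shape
(13, 17, 13)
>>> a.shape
(13, 17, 17)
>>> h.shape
(3, 17, 13)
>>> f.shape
()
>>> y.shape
(13, 13, 29)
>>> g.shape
(17, 17, 13)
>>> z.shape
(17, 13)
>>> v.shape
(17, 17, 13, 29)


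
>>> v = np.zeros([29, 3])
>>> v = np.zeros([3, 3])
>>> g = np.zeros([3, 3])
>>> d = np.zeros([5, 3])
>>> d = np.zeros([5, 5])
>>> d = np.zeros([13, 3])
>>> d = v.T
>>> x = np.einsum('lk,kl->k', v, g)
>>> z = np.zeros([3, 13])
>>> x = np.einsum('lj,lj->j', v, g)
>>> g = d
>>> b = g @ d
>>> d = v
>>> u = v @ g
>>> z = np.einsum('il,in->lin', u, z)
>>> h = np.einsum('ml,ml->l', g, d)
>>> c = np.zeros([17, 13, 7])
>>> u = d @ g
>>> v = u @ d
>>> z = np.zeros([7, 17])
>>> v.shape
(3, 3)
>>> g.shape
(3, 3)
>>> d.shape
(3, 3)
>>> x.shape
(3,)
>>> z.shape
(7, 17)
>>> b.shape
(3, 3)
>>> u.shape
(3, 3)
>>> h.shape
(3,)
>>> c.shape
(17, 13, 7)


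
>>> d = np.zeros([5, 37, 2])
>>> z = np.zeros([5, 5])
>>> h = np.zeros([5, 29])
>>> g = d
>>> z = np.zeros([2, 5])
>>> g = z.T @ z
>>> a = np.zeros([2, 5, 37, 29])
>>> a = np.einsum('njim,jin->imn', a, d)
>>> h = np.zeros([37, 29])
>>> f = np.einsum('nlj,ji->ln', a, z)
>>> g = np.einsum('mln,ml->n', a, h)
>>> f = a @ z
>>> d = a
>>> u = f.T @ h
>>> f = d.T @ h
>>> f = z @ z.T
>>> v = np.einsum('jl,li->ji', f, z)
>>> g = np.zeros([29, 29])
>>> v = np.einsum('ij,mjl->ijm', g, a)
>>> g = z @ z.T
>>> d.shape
(37, 29, 2)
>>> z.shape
(2, 5)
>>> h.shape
(37, 29)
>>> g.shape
(2, 2)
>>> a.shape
(37, 29, 2)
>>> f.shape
(2, 2)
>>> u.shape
(5, 29, 29)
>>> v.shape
(29, 29, 37)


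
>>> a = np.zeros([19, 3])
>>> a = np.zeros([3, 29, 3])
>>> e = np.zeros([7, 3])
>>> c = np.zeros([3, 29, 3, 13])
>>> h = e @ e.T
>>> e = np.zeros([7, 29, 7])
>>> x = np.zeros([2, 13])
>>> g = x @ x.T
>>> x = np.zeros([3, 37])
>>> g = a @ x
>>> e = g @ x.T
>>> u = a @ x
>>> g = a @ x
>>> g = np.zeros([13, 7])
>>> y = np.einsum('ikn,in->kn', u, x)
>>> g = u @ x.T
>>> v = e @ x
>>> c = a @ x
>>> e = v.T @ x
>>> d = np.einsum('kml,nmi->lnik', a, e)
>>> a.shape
(3, 29, 3)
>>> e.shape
(37, 29, 37)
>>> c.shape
(3, 29, 37)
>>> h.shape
(7, 7)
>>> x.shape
(3, 37)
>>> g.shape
(3, 29, 3)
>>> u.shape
(3, 29, 37)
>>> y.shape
(29, 37)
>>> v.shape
(3, 29, 37)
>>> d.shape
(3, 37, 37, 3)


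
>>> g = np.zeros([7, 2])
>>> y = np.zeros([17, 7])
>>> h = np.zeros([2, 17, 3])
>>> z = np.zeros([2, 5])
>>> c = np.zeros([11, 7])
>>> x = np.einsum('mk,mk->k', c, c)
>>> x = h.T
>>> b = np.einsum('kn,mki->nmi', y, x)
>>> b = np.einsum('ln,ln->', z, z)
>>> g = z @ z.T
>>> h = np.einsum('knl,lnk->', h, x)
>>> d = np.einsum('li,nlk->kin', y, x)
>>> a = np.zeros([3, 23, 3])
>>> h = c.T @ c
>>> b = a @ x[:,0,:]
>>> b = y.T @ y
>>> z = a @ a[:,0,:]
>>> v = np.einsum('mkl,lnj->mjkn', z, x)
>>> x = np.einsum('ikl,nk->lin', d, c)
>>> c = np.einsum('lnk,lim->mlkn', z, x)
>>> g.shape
(2, 2)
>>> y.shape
(17, 7)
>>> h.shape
(7, 7)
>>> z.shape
(3, 23, 3)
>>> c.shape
(11, 3, 3, 23)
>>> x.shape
(3, 2, 11)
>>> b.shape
(7, 7)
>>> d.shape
(2, 7, 3)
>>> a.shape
(3, 23, 3)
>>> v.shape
(3, 2, 23, 17)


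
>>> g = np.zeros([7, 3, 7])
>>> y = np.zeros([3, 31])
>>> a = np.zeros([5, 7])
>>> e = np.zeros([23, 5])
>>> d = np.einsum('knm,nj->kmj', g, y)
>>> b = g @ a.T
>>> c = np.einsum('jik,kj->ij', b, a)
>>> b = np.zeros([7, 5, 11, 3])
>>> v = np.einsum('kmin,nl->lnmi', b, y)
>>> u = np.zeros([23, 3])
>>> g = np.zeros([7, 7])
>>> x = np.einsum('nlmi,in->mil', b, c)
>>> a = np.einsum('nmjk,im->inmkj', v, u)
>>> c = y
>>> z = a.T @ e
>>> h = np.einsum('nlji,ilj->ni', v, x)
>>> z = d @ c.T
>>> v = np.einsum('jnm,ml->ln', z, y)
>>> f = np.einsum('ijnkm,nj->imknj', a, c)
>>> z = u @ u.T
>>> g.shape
(7, 7)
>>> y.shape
(3, 31)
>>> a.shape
(23, 31, 3, 11, 5)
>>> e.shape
(23, 5)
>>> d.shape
(7, 7, 31)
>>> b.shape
(7, 5, 11, 3)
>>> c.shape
(3, 31)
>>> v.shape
(31, 7)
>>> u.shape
(23, 3)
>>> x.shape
(11, 3, 5)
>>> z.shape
(23, 23)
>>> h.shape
(31, 11)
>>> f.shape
(23, 5, 11, 3, 31)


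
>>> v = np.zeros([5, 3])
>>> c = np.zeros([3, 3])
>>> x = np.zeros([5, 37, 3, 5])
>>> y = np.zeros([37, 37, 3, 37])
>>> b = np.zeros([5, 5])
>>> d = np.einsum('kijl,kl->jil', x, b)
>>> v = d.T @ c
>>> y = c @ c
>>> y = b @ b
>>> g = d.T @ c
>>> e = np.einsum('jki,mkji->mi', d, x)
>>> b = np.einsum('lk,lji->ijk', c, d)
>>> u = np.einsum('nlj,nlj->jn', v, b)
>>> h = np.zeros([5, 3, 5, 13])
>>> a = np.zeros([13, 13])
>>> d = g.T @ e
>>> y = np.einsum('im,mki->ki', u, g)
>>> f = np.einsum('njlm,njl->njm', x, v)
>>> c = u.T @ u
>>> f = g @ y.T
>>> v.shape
(5, 37, 3)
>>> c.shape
(5, 5)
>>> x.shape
(5, 37, 3, 5)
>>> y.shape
(37, 3)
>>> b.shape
(5, 37, 3)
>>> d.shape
(3, 37, 5)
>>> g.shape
(5, 37, 3)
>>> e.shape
(5, 5)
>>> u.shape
(3, 5)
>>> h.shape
(5, 3, 5, 13)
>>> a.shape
(13, 13)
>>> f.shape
(5, 37, 37)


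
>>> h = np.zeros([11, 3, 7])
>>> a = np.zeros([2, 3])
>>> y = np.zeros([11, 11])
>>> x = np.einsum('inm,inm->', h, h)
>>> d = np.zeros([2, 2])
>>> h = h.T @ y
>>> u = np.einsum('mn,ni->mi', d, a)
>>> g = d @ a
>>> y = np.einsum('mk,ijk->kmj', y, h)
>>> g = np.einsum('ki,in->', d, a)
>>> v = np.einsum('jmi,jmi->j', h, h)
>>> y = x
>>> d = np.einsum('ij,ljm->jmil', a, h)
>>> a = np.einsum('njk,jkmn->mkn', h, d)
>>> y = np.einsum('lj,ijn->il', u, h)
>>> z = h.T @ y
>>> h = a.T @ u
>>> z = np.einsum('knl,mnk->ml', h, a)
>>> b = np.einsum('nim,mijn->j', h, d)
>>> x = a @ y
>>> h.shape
(7, 11, 3)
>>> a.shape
(2, 11, 7)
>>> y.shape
(7, 2)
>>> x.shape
(2, 11, 2)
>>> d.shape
(3, 11, 2, 7)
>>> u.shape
(2, 3)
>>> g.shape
()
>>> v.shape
(7,)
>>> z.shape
(2, 3)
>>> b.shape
(2,)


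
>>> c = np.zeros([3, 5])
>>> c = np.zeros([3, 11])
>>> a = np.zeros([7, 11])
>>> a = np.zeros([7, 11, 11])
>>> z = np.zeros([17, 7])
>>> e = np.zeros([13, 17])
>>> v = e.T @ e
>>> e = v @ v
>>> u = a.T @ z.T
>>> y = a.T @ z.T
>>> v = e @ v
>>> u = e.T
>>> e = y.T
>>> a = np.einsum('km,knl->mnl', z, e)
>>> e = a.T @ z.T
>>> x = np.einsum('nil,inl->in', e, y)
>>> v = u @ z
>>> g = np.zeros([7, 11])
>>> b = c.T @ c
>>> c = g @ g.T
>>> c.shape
(7, 7)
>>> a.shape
(7, 11, 11)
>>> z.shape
(17, 7)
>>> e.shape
(11, 11, 17)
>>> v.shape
(17, 7)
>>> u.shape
(17, 17)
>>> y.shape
(11, 11, 17)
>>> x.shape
(11, 11)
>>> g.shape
(7, 11)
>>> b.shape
(11, 11)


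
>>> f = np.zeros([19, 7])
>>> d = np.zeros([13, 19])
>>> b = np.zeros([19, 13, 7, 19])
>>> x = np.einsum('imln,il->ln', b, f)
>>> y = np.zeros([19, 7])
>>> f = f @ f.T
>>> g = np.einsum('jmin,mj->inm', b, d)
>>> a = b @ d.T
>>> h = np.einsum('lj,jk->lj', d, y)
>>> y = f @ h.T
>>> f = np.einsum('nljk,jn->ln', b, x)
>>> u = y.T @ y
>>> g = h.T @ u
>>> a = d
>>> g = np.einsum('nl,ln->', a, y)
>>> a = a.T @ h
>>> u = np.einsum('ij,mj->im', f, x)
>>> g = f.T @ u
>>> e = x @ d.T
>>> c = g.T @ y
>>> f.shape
(13, 19)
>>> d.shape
(13, 19)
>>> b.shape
(19, 13, 7, 19)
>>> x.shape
(7, 19)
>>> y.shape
(19, 13)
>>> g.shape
(19, 7)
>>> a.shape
(19, 19)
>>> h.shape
(13, 19)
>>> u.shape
(13, 7)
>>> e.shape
(7, 13)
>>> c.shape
(7, 13)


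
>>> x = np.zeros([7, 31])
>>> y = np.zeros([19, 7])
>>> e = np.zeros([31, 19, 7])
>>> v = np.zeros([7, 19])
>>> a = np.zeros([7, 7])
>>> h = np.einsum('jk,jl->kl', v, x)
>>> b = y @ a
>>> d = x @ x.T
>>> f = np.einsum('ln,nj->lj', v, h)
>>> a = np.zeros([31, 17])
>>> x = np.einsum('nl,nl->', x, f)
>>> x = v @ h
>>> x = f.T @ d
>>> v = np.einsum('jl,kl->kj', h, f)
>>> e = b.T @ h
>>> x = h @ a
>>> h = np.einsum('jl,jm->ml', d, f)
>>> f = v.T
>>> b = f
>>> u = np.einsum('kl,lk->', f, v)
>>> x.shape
(19, 17)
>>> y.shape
(19, 7)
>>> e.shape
(7, 31)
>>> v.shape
(7, 19)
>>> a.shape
(31, 17)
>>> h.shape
(31, 7)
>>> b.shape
(19, 7)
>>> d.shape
(7, 7)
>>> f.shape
(19, 7)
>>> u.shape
()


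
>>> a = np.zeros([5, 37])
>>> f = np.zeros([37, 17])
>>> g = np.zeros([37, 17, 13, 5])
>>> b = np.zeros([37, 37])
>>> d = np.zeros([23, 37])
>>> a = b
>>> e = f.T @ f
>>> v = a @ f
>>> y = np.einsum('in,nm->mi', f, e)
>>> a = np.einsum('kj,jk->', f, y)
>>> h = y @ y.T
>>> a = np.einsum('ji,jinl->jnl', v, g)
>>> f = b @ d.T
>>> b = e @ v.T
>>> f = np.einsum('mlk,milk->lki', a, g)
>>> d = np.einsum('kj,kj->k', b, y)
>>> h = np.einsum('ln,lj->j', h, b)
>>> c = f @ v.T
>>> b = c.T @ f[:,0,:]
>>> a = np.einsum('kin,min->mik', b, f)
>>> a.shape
(13, 5, 37)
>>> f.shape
(13, 5, 17)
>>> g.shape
(37, 17, 13, 5)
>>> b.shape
(37, 5, 17)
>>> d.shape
(17,)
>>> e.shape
(17, 17)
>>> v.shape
(37, 17)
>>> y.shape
(17, 37)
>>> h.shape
(37,)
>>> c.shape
(13, 5, 37)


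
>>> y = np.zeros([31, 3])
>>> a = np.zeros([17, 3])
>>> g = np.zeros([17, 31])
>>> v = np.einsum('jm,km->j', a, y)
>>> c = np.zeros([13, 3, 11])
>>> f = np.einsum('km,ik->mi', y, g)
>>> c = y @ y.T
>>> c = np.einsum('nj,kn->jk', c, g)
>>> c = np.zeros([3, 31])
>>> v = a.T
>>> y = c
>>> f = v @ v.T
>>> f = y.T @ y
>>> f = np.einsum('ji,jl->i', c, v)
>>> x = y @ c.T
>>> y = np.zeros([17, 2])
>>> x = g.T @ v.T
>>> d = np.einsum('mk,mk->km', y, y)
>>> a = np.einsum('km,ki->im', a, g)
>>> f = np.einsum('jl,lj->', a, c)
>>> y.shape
(17, 2)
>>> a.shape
(31, 3)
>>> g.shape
(17, 31)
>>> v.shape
(3, 17)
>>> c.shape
(3, 31)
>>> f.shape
()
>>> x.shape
(31, 3)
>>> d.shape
(2, 17)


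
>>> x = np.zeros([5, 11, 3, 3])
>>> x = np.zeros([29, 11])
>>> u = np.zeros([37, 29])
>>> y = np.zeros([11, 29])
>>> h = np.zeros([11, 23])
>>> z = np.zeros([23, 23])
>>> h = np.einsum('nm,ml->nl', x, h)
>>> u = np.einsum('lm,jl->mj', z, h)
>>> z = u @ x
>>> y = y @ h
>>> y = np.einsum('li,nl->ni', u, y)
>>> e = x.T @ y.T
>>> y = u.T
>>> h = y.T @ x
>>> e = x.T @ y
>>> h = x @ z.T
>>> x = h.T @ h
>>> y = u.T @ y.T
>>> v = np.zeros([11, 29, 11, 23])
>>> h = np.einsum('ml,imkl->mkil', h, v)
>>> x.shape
(23, 23)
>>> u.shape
(23, 29)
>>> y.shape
(29, 29)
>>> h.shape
(29, 11, 11, 23)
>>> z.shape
(23, 11)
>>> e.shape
(11, 23)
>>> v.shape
(11, 29, 11, 23)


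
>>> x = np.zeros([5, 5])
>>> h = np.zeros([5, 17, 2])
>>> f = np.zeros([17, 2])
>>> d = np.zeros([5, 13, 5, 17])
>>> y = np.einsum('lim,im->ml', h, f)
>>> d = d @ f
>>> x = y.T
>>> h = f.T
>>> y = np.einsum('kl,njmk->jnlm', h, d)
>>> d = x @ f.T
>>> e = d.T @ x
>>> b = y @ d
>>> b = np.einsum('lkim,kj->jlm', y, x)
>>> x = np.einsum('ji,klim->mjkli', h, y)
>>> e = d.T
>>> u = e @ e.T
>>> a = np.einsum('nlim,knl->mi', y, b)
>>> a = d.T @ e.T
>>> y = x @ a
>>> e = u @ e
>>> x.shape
(5, 2, 13, 5, 17)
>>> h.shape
(2, 17)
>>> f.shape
(17, 2)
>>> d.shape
(5, 17)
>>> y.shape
(5, 2, 13, 5, 17)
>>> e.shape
(17, 5)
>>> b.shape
(2, 13, 5)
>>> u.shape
(17, 17)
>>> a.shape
(17, 17)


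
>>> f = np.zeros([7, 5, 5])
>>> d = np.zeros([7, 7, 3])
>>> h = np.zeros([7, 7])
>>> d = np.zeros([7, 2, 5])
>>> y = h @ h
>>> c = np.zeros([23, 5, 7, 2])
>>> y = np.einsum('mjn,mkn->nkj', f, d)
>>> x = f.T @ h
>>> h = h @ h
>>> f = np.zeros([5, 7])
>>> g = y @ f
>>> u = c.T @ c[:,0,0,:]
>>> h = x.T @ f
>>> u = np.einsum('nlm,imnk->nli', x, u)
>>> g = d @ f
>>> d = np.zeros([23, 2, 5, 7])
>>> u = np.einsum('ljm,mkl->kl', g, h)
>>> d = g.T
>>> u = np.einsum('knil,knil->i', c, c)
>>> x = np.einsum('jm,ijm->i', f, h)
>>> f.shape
(5, 7)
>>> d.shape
(7, 2, 7)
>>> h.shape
(7, 5, 7)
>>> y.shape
(5, 2, 5)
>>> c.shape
(23, 5, 7, 2)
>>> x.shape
(7,)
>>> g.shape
(7, 2, 7)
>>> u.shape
(7,)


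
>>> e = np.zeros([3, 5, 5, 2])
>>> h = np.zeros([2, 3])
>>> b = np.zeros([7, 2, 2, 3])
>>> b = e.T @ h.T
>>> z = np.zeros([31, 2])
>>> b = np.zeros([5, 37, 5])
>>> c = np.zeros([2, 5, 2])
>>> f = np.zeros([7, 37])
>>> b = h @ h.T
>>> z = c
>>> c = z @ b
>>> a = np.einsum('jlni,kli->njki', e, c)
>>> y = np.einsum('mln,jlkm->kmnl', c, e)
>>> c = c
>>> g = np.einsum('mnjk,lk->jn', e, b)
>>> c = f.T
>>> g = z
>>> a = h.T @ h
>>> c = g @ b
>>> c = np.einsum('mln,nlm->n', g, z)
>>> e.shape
(3, 5, 5, 2)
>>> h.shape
(2, 3)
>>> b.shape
(2, 2)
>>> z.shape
(2, 5, 2)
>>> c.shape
(2,)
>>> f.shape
(7, 37)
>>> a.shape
(3, 3)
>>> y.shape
(5, 2, 2, 5)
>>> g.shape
(2, 5, 2)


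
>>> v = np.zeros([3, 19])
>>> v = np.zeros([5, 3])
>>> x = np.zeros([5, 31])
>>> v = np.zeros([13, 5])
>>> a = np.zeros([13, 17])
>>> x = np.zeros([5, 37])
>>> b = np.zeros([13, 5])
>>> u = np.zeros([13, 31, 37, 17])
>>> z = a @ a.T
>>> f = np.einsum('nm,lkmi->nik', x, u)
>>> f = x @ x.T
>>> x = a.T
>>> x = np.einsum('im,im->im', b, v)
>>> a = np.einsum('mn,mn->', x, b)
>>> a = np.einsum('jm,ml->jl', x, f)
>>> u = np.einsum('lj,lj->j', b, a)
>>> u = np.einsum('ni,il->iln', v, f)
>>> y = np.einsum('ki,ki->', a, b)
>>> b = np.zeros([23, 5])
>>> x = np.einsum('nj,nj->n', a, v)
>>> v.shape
(13, 5)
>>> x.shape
(13,)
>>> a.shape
(13, 5)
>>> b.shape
(23, 5)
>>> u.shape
(5, 5, 13)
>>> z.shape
(13, 13)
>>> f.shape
(5, 5)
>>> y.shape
()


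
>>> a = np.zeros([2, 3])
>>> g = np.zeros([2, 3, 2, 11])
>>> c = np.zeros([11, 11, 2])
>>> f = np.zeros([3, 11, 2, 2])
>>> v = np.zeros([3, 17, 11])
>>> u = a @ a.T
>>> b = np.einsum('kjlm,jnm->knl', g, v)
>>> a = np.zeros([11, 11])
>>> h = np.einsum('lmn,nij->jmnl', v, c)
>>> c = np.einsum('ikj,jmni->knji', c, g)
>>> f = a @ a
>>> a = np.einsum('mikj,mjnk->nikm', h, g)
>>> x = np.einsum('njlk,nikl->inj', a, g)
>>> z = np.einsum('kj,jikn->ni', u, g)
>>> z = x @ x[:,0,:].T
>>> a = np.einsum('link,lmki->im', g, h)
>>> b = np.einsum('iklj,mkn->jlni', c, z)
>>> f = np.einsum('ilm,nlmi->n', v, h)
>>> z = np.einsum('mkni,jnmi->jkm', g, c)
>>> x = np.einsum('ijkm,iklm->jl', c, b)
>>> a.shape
(3, 17)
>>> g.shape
(2, 3, 2, 11)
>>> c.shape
(11, 2, 2, 11)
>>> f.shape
(2,)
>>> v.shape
(3, 17, 11)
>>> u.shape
(2, 2)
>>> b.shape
(11, 2, 3, 11)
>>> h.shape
(2, 17, 11, 3)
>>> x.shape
(2, 3)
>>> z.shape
(11, 3, 2)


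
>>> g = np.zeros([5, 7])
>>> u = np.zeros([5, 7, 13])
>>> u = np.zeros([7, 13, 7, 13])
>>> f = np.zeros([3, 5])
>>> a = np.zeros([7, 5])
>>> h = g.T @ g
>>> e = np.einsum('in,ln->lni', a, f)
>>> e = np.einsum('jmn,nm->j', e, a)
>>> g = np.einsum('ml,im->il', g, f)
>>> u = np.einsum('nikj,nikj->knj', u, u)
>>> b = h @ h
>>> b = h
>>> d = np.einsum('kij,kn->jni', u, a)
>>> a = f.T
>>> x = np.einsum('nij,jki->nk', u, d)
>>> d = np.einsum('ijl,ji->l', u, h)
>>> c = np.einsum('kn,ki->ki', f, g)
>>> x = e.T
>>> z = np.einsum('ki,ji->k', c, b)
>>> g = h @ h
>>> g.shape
(7, 7)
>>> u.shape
(7, 7, 13)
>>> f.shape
(3, 5)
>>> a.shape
(5, 3)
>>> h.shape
(7, 7)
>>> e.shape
(3,)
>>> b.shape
(7, 7)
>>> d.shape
(13,)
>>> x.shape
(3,)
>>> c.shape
(3, 7)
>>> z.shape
(3,)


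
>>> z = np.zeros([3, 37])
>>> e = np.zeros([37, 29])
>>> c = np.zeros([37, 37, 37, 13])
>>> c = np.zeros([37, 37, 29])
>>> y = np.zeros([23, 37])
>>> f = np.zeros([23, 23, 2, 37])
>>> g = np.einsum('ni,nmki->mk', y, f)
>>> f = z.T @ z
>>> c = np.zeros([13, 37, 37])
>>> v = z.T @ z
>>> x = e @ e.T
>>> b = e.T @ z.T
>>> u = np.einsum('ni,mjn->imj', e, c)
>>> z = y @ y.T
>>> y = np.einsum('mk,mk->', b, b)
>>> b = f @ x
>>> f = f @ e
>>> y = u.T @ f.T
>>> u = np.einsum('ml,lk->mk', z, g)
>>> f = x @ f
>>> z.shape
(23, 23)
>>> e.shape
(37, 29)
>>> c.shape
(13, 37, 37)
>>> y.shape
(37, 13, 37)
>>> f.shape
(37, 29)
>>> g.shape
(23, 2)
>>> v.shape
(37, 37)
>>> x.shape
(37, 37)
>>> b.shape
(37, 37)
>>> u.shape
(23, 2)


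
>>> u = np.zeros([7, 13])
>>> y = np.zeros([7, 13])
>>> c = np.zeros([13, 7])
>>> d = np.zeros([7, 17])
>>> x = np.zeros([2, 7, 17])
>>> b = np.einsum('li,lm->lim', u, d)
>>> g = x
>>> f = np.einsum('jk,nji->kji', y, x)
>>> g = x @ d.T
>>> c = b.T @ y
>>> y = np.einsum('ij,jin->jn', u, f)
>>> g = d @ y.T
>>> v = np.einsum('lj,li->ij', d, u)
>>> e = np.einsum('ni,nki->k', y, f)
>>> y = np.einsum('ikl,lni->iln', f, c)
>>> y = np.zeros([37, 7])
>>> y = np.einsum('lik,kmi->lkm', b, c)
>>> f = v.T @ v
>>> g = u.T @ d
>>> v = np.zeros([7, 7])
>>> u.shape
(7, 13)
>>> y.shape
(7, 17, 13)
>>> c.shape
(17, 13, 13)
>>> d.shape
(7, 17)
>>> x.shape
(2, 7, 17)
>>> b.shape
(7, 13, 17)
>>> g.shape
(13, 17)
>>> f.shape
(17, 17)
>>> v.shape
(7, 7)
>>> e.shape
(7,)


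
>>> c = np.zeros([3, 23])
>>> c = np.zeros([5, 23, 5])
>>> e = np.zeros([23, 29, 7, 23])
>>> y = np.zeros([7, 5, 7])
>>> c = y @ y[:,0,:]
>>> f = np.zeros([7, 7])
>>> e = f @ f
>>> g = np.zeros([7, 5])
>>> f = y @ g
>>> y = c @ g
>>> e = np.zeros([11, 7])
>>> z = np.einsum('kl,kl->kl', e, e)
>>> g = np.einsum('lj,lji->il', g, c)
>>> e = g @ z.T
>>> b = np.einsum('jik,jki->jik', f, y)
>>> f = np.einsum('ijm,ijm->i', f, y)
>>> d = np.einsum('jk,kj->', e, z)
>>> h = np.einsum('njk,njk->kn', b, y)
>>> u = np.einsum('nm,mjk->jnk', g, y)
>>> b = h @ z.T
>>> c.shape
(7, 5, 7)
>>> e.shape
(7, 11)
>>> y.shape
(7, 5, 5)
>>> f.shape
(7,)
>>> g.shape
(7, 7)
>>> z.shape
(11, 7)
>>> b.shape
(5, 11)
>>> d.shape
()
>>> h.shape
(5, 7)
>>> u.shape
(5, 7, 5)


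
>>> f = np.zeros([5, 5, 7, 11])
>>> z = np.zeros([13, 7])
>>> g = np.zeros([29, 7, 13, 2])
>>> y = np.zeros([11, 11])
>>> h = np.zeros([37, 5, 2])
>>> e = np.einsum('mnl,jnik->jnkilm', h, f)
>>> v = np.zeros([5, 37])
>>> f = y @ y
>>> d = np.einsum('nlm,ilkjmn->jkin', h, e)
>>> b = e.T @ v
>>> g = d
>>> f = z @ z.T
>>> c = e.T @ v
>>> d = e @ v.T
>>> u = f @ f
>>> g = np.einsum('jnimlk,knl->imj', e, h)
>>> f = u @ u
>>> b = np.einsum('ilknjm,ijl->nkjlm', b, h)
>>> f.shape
(13, 13)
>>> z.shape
(13, 7)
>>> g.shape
(11, 7, 5)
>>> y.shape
(11, 11)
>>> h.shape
(37, 5, 2)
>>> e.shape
(5, 5, 11, 7, 2, 37)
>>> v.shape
(5, 37)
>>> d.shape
(5, 5, 11, 7, 2, 5)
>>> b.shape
(11, 7, 5, 2, 37)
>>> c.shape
(37, 2, 7, 11, 5, 37)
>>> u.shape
(13, 13)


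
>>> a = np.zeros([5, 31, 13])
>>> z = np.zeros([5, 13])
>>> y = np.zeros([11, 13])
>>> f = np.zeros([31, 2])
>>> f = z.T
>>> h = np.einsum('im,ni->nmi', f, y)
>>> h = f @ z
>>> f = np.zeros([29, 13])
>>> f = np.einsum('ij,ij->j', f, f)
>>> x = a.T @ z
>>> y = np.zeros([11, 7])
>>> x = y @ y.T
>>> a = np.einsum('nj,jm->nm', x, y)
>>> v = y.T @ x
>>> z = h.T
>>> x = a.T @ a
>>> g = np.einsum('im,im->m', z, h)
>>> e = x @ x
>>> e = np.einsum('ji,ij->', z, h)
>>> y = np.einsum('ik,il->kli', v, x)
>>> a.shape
(11, 7)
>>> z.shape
(13, 13)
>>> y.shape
(11, 7, 7)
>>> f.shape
(13,)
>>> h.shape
(13, 13)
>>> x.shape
(7, 7)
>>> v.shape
(7, 11)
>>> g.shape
(13,)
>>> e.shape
()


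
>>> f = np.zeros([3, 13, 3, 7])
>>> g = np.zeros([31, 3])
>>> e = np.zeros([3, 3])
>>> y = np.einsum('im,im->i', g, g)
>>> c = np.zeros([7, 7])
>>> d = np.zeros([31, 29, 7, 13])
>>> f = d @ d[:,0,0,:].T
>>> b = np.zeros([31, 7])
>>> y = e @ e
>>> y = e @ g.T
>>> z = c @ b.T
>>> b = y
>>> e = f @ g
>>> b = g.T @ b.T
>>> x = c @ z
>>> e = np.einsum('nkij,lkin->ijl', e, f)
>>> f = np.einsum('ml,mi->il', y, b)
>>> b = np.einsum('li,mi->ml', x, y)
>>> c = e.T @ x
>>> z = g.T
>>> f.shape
(3, 31)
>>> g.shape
(31, 3)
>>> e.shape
(7, 3, 31)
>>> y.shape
(3, 31)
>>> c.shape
(31, 3, 31)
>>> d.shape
(31, 29, 7, 13)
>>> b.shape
(3, 7)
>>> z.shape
(3, 31)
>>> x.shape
(7, 31)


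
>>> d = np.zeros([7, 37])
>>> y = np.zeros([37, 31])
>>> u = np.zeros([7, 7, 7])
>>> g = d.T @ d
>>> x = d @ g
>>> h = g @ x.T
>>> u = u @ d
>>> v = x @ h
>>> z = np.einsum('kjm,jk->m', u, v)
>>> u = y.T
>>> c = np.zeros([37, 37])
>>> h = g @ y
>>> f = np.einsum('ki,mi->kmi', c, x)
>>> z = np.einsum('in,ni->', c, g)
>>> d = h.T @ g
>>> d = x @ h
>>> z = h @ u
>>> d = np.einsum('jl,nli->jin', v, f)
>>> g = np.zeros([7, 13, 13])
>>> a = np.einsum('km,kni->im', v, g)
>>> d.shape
(7, 37, 37)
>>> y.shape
(37, 31)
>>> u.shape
(31, 37)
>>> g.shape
(7, 13, 13)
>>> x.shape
(7, 37)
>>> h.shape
(37, 31)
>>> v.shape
(7, 7)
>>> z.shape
(37, 37)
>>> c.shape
(37, 37)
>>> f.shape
(37, 7, 37)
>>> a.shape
(13, 7)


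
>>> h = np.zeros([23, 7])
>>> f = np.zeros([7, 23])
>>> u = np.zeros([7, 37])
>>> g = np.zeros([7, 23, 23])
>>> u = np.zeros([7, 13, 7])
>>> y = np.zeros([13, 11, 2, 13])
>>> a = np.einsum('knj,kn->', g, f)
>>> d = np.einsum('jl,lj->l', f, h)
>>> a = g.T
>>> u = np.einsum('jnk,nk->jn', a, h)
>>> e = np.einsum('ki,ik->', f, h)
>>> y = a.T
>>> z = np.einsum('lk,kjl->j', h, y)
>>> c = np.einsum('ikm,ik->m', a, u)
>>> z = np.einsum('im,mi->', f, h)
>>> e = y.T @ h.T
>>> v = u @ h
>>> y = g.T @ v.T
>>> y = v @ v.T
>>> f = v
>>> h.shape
(23, 7)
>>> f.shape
(23, 7)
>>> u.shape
(23, 23)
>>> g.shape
(7, 23, 23)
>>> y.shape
(23, 23)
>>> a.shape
(23, 23, 7)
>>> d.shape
(23,)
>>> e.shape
(23, 23, 23)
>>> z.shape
()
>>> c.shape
(7,)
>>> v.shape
(23, 7)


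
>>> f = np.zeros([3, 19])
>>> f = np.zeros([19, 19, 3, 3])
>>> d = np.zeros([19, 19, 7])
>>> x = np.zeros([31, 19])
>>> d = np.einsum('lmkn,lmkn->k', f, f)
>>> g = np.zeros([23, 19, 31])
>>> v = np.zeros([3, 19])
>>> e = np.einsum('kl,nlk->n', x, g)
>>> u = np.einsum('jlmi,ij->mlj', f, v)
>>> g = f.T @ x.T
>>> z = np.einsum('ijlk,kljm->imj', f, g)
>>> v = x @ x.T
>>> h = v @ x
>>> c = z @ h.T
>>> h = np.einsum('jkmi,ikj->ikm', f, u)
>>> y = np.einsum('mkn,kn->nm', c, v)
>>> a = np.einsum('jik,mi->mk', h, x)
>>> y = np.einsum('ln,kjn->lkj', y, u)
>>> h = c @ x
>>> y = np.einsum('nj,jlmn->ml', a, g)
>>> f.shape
(19, 19, 3, 3)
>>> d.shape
(3,)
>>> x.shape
(31, 19)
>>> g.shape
(3, 3, 19, 31)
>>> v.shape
(31, 31)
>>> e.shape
(23,)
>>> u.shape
(3, 19, 19)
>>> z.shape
(19, 31, 19)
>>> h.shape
(19, 31, 19)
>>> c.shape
(19, 31, 31)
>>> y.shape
(19, 3)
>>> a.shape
(31, 3)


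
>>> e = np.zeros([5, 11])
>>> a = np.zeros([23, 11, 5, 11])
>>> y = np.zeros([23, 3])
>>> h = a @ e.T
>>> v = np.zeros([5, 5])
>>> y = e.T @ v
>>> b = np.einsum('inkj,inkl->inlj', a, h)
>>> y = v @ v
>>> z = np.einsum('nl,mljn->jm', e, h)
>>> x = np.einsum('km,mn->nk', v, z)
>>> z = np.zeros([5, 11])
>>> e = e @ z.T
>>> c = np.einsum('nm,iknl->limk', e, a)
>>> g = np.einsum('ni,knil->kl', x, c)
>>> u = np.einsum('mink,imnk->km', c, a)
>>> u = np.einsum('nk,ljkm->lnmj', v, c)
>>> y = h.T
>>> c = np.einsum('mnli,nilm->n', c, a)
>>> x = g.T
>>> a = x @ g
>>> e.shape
(5, 5)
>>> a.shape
(11, 11)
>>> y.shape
(5, 5, 11, 23)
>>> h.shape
(23, 11, 5, 5)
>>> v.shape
(5, 5)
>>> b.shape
(23, 11, 5, 11)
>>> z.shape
(5, 11)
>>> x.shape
(11, 11)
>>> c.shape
(23,)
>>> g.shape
(11, 11)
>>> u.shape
(11, 5, 11, 23)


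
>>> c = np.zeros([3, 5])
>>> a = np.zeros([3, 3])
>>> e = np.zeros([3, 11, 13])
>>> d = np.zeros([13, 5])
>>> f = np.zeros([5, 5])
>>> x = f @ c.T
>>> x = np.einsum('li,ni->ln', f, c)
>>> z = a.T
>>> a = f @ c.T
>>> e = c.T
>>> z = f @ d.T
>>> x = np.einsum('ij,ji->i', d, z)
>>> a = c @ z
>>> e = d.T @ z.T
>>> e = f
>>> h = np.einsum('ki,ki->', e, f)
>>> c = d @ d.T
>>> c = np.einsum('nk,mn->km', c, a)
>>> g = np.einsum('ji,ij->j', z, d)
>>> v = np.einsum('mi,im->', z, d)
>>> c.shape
(13, 3)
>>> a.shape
(3, 13)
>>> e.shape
(5, 5)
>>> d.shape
(13, 5)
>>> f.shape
(5, 5)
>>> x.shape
(13,)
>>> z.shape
(5, 13)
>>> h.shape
()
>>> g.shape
(5,)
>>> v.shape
()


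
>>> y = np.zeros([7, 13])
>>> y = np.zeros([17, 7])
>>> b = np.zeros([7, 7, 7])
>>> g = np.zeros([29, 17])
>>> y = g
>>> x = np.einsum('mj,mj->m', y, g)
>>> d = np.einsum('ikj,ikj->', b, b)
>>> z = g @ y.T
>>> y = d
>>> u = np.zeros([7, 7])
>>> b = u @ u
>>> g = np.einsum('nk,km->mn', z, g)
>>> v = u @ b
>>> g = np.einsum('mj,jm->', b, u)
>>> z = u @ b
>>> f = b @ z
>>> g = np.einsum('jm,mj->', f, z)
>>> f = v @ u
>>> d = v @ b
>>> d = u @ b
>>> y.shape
()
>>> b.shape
(7, 7)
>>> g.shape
()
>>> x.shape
(29,)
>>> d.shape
(7, 7)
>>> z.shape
(7, 7)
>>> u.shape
(7, 7)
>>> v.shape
(7, 7)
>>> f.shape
(7, 7)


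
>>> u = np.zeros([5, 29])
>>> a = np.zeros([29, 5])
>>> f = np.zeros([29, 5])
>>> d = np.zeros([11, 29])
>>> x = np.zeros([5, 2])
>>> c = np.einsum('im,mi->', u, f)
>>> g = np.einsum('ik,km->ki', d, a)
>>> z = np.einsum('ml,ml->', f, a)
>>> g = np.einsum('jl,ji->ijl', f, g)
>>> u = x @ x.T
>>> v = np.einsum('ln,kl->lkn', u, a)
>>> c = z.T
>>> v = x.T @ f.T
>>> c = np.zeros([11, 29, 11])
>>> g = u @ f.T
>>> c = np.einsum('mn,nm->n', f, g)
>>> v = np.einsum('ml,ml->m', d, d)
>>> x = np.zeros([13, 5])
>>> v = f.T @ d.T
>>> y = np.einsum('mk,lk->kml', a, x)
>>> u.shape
(5, 5)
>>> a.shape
(29, 5)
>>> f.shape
(29, 5)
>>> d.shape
(11, 29)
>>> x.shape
(13, 5)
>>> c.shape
(5,)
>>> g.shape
(5, 29)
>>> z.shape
()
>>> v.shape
(5, 11)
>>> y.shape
(5, 29, 13)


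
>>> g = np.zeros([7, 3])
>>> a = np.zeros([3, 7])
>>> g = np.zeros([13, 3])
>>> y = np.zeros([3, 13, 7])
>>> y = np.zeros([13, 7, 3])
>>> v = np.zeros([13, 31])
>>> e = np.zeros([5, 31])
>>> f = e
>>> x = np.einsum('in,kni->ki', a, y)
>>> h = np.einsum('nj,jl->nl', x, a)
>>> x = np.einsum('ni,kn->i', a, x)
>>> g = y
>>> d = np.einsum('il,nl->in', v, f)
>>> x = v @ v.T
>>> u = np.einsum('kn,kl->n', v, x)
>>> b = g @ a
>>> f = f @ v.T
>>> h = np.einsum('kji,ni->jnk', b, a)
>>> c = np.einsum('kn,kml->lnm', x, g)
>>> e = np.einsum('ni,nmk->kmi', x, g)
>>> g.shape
(13, 7, 3)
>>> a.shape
(3, 7)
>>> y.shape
(13, 7, 3)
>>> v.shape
(13, 31)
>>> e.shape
(3, 7, 13)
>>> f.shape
(5, 13)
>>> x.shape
(13, 13)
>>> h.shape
(7, 3, 13)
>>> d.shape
(13, 5)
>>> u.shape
(31,)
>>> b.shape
(13, 7, 7)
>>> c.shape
(3, 13, 7)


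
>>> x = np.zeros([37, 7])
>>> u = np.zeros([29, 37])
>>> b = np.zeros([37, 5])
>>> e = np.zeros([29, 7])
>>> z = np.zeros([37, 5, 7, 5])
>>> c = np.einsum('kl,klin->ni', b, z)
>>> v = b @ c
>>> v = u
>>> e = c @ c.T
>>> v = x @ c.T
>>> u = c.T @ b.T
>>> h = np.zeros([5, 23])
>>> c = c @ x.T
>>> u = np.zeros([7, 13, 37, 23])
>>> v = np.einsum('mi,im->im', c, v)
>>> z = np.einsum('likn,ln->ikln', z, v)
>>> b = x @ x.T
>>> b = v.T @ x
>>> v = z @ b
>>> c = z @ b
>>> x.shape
(37, 7)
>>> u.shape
(7, 13, 37, 23)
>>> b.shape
(5, 7)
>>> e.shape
(5, 5)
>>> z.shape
(5, 7, 37, 5)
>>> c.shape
(5, 7, 37, 7)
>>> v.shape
(5, 7, 37, 7)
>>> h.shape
(5, 23)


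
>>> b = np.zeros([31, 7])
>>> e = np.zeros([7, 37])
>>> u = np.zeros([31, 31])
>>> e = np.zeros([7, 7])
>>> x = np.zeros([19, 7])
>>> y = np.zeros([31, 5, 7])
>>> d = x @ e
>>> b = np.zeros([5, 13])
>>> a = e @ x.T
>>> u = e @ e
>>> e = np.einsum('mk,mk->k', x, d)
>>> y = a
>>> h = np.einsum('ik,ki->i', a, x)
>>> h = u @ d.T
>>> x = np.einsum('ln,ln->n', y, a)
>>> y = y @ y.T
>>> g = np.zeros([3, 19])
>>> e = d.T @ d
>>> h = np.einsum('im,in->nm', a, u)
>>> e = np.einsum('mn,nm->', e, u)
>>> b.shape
(5, 13)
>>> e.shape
()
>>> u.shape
(7, 7)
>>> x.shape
(19,)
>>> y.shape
(7, 7)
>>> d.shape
(19, 7)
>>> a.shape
(7, 19)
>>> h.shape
(7, 19)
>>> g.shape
(3, 19)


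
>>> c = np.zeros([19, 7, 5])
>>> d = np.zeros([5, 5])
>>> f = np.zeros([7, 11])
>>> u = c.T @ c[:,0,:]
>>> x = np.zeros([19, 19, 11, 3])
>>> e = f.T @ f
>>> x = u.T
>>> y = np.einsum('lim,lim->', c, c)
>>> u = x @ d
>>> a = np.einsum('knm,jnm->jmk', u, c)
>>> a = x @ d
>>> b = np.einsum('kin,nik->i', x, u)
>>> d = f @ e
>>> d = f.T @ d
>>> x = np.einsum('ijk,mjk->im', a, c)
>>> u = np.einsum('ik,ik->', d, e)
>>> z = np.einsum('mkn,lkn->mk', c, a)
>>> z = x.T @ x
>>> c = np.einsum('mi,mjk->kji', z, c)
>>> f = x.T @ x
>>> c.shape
(5, 7, 19)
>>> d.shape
(11, 11)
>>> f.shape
(19, 19)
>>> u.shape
()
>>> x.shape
(5, 19)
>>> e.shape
(11, 11)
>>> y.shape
()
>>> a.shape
(5, 7, 5)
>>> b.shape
(7,)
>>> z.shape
(19, 19)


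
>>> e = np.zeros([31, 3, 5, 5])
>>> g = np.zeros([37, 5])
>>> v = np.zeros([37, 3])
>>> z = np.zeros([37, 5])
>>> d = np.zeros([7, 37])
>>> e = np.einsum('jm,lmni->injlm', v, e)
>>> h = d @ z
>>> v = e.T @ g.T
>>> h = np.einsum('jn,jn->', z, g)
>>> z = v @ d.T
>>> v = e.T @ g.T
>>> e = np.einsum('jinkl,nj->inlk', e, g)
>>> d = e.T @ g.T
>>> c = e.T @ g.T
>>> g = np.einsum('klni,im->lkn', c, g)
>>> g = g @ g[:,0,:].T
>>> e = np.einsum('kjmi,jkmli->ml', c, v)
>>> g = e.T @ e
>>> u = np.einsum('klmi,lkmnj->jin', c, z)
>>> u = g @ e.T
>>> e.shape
(37, 5)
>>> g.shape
(5, 5)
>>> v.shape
(3, 31, 37, 5, 37)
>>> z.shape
(3, 31, 37, 5, 7)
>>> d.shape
(31, 3, 37, 37)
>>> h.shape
()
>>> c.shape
(31, 3, 37, 37)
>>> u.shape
(5, 37)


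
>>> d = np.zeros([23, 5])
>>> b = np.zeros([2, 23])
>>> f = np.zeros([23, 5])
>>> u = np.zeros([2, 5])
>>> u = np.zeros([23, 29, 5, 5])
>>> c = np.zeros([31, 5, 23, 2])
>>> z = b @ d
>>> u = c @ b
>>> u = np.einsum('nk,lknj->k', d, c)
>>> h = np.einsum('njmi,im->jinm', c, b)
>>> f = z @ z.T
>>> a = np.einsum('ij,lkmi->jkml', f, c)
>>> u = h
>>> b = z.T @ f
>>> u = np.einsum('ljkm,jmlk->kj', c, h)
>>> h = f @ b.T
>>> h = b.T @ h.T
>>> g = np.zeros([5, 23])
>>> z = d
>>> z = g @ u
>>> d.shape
(23, 5)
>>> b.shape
(5, 2)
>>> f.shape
(2, 2)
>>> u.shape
(23, 5)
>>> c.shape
(31, 5, 23, 2)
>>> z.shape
(5, 5)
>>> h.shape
(2, 2)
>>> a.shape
(2, 5, 23, 31)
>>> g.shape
(5, 23)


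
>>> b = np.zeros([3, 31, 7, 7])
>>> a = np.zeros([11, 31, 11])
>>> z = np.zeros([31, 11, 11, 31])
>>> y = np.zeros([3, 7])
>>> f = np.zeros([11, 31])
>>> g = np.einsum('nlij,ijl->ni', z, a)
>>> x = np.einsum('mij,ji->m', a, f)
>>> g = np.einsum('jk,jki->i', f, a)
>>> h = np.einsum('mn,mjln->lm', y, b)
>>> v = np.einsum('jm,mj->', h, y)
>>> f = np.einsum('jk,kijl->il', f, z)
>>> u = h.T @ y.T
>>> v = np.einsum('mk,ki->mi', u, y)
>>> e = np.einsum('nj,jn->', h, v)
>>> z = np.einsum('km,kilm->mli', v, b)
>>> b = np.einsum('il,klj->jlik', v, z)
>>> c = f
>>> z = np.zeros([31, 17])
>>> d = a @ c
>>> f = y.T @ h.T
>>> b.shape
(31, 7, 3, 7)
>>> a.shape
(11, 31, 11)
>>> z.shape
(31, 17)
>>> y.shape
(3, 7)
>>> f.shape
(7, 7)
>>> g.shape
(11,)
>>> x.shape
(11,)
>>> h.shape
(7, 3)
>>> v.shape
(3, 7)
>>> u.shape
(3, 3)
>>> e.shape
()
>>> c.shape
(11, 31)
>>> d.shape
(11, 31, 31)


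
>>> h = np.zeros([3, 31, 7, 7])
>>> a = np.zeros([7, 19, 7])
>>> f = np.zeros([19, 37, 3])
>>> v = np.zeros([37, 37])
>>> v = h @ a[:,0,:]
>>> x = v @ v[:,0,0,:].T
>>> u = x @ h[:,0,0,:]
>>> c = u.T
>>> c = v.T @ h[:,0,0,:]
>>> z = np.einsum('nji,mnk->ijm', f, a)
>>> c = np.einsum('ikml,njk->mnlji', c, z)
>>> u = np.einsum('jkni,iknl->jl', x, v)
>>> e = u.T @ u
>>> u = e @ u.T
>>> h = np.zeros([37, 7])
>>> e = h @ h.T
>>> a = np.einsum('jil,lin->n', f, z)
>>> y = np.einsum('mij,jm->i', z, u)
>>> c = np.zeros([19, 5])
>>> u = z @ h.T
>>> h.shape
(37, 7)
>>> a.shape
(7,)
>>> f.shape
(19, 37, 3)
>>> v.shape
(3, 31, 7, 7)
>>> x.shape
(3, 31, 7, 3)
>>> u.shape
(3, 37, 37)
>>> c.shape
(19, 5)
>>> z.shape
(3, 37, 7)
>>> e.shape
(37, 37)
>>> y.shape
(37,)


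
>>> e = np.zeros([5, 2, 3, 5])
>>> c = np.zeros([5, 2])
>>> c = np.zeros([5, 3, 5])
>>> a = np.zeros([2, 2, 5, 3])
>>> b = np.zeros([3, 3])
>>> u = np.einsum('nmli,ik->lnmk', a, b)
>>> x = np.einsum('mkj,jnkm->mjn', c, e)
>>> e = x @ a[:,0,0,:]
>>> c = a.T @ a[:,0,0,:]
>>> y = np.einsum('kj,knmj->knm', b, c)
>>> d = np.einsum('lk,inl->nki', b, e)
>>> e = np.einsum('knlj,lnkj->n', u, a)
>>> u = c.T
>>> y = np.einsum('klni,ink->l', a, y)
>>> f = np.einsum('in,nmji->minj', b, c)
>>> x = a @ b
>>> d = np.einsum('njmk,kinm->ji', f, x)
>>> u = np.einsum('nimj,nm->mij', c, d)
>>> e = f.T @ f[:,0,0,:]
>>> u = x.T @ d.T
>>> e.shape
(2, 3, 3, 2)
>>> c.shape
(3, 5, 2, 3)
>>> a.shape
(2, 2, 5, 3)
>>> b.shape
(3, 3)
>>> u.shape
(3, 5, 2, 3)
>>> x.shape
(2, 2, 5, 3)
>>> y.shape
(2,)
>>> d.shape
(3, 2)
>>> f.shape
(5, 3, 3, 2)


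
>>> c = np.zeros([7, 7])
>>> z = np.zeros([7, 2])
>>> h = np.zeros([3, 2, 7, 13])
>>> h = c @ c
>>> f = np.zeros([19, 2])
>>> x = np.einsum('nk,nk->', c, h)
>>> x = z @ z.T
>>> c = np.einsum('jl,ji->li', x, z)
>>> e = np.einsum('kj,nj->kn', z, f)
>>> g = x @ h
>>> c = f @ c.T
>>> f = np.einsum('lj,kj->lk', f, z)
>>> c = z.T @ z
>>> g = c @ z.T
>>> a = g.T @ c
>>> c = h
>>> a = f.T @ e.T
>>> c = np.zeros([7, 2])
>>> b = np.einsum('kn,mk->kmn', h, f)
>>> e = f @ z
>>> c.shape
(7, 2)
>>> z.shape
(7, 2)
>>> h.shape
(7, 7)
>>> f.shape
(19, 7)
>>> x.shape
(7, 7)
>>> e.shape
(19, 2)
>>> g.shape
(2, 7)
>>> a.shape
(7, 7)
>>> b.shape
(7, 19, 7)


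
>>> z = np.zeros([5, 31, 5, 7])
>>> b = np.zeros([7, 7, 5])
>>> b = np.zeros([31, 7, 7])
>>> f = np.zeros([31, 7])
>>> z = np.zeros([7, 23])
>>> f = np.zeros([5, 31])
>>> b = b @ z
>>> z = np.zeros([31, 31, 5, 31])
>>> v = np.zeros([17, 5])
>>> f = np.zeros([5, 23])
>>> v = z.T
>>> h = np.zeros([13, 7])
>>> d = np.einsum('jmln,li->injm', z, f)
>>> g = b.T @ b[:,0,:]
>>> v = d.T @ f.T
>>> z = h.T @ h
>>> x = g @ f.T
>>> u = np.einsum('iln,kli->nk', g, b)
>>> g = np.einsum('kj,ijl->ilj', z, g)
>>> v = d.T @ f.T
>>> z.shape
(7, 7)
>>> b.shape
(31, 7, 23)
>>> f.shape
(5, 23)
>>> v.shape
(31, 31, 31, 5)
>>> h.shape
(13, 7)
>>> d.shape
(23, 31, 31, 31)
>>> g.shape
(23, 23, 7)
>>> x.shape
(23, 7, 5)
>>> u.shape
(23, 31)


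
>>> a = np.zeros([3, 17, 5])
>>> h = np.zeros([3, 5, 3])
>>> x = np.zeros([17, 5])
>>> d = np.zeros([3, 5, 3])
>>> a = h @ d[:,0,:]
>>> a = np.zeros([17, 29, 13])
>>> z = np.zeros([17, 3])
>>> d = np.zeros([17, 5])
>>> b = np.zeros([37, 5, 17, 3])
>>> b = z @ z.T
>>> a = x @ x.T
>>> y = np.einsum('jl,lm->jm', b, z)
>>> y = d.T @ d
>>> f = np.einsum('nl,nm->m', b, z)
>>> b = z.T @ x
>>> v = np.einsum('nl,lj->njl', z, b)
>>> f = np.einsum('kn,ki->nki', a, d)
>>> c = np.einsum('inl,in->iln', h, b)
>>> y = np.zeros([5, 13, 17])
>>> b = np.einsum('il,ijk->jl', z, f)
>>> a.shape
(17, 17)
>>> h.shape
(3, 5, 3)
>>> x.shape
(17, 5)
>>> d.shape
(17, 5)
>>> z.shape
(17, 3)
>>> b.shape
(17, 3)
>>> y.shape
(5, 13, 17)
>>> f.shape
(17, 17, 5)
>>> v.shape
(17, 5, 3)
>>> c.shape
(3, 3, 5)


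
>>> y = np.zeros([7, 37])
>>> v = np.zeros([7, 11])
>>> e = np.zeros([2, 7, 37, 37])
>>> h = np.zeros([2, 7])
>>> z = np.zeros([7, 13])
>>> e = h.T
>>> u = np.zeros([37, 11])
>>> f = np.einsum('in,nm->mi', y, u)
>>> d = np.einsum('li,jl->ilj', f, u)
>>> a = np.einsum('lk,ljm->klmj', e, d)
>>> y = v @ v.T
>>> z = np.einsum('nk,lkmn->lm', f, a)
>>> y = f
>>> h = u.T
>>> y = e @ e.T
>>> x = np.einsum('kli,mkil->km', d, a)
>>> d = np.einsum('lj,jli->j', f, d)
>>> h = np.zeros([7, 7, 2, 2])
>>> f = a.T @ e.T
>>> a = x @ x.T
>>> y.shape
(7, 7)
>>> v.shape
(7, 11)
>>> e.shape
(7, 2)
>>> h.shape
(7, 7, 2, 2)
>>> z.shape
(2, 37)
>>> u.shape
(37, 11)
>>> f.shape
(11, 37, 7, 7)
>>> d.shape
(7,)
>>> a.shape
(7, 7)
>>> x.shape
(7, 2)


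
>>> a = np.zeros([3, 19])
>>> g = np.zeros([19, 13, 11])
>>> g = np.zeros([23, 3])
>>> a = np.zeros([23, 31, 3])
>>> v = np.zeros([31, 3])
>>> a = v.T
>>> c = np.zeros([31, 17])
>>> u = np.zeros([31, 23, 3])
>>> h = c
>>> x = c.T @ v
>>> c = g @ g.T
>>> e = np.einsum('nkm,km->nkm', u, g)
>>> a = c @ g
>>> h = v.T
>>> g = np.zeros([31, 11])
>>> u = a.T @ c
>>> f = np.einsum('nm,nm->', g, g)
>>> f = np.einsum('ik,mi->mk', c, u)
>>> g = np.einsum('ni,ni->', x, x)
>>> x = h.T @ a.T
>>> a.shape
(23, 3)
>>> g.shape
()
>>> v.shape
(31, 3)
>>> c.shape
(23, 23)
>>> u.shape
(3, 23)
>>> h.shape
(3, 31)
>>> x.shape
(31, 23)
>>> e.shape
(31, 23, 3)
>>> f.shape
(3, 23)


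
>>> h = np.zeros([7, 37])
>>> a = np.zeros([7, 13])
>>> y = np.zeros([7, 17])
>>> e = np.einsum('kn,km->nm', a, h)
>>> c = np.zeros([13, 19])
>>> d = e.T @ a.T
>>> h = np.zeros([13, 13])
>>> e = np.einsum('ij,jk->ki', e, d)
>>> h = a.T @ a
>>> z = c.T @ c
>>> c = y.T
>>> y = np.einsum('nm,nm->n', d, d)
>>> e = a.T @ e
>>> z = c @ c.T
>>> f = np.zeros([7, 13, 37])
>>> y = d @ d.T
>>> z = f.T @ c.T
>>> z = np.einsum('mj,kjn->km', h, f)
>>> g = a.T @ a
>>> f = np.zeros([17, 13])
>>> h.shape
(13, 13)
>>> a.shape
(7, 13)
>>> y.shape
(37, 37)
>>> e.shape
(13, 13)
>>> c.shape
(17, 7)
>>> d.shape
(37, 7)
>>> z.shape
(7, 13)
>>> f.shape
(17, 13)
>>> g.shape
(13, 13)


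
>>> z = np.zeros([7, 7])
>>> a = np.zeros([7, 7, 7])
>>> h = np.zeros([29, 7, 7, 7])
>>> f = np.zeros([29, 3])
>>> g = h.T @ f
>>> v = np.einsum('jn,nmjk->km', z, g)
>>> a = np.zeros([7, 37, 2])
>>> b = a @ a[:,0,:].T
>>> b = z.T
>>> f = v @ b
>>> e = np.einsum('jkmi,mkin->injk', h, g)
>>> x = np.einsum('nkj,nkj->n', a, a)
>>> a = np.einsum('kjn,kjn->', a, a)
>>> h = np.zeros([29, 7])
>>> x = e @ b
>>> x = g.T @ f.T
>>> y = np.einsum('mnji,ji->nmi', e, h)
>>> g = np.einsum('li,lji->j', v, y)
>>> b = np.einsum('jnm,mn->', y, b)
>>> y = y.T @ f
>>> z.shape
(7, 7)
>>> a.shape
()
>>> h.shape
(29, 7)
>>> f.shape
(3, 7)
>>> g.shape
(7,)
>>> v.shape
(3, 7)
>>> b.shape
()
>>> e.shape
(7, 3, 29, 7)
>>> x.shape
(3, 7, 7, 3)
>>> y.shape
(7, 7, 7)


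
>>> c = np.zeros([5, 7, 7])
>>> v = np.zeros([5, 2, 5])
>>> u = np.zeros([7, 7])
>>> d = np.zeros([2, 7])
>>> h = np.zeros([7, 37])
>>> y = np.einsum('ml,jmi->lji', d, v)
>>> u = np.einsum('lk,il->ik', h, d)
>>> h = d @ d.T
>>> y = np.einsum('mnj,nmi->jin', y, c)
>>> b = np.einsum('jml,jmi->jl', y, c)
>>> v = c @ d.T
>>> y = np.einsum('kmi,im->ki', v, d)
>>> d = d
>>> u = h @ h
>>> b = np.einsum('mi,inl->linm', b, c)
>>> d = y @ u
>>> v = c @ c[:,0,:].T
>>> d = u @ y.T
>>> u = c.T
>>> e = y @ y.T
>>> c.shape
(5, 7, 7)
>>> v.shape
(5, 7, 5)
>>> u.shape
(7, 7, 5)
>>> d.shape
(2, 5)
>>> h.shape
(2, 2)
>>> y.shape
(5, 2)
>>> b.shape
(7, 5, 7, 5)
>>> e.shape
(5, 5)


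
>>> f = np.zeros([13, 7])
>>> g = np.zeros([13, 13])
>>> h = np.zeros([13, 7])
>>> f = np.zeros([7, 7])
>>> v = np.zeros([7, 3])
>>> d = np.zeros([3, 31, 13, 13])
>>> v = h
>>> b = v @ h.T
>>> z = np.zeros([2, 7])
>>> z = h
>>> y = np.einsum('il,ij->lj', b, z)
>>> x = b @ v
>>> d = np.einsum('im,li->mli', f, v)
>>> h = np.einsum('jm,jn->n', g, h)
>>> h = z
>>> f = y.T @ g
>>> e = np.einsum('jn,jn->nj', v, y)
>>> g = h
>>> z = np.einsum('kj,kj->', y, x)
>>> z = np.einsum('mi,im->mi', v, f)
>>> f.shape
(7, 13)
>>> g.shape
(13, 7)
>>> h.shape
(13, 7)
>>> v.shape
(13, 7)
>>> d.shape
(7, 13, 7)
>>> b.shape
(13, 13)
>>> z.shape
(13, 7)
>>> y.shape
(13, 7)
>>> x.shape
(13, 7)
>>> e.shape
(7, 13)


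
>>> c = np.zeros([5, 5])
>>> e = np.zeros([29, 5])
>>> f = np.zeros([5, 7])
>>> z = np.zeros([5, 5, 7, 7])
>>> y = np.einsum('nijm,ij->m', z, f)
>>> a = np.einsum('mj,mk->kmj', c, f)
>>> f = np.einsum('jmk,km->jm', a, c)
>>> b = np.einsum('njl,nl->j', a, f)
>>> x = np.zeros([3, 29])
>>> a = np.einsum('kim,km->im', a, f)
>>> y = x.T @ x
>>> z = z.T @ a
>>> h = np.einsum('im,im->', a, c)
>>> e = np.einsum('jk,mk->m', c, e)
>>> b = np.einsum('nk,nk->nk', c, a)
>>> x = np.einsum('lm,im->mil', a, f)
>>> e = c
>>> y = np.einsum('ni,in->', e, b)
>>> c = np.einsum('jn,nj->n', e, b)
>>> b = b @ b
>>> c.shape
(5,)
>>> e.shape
(5, 5)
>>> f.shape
(7, 5)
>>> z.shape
(7, 7, 5, 5)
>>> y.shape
()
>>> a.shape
(5, 5)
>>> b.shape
(5, 5)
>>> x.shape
(5, 7, 5)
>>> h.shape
()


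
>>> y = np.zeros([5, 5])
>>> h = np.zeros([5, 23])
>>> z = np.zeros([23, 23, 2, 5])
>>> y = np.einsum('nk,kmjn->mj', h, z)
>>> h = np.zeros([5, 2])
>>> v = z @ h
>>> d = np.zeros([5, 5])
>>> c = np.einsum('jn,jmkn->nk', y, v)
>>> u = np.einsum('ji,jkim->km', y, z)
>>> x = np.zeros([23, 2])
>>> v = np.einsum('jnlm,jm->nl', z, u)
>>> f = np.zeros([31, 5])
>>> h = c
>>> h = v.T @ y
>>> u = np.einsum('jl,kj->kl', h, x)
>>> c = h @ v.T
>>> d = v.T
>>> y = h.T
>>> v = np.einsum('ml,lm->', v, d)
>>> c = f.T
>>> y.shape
(2, 2)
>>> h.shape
(2, 2)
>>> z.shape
(23, 23, 2, 5)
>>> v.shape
()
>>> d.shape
(2, 23)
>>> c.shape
(5, 31)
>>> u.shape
(23, 2)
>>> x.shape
(23, 2)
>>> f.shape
(31, 5)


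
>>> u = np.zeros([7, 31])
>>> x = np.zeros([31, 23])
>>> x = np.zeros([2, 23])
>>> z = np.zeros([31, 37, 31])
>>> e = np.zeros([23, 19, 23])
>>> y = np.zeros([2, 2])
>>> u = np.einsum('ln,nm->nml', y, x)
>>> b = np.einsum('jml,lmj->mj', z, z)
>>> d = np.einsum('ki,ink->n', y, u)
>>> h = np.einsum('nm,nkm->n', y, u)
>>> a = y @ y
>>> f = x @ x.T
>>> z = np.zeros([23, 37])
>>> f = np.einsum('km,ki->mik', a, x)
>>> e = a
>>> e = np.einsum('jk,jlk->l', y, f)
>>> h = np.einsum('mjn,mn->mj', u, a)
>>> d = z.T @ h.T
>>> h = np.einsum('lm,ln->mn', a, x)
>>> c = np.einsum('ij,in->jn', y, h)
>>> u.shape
(2, 23, 2)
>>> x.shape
(2, 23)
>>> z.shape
(23, 37)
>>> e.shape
(23,)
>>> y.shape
(2, 2)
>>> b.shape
(37, 31)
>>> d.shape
(37, 2)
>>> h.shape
(2, 23)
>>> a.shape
(2, 2)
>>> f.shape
(2, 23, 2)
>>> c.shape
(2, 23)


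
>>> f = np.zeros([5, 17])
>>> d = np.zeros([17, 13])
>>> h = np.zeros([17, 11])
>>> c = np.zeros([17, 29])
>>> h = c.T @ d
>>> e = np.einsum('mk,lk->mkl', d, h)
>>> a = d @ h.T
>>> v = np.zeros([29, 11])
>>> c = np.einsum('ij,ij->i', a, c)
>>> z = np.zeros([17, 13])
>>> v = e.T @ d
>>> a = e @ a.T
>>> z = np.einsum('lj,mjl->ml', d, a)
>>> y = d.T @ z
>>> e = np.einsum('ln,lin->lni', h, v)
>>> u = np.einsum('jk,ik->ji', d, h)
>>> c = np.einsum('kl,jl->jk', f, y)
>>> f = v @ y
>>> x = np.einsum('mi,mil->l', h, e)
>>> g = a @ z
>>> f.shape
(29, 13, 17)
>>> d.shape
(17, 13)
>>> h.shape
(29, 13)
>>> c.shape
(13, 5)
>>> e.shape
(29, 13, 13)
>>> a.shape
(17, 13, 17)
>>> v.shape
(29, 13, 13)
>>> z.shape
(17, 17)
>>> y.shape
(13, 17)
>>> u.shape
(17, 29)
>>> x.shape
(13,)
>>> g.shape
(17, 13, 17)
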